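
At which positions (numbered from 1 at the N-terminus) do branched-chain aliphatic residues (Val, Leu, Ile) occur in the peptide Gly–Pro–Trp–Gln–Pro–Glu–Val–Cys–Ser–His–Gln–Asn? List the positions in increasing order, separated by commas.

Matching residues: Val7.

7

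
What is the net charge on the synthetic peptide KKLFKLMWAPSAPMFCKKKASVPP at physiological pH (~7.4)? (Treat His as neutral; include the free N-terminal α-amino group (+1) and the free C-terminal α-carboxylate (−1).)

At pH ~7.4 the Lys and Arg side chains are protonated (+1), the Asp and Glu side chains are deprotonated (−1), and with His taken as neutral all other side chains carry no charge.
Positive (K, R): K1, K2, K5, K17, K18, K19 → +6.
Negative (D, E): none → −0.
The N-terminus (+1) and C-terminus (−1) cancel.
Net charge = (+6) + (−0) = +6.

+6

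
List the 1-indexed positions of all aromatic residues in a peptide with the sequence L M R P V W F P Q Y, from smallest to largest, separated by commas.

6, 7, 10

The aromatic amino acids are Phe (F, benzyl), Trp (W, indole), and Tyr (Y, phenol).
Matching residues: W6, F7, Y10.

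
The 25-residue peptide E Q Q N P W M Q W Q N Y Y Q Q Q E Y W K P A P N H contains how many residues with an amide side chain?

10

Asparagine (N) and glutamine (Q) have uncharged amide side chains.
Matching residues: Q2, Q3, N4, Q8, Q10, N11, Q14, Q15, Q16, N24.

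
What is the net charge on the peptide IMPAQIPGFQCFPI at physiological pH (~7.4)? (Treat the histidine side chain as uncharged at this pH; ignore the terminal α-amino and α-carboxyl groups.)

0

Near pH 7.4, K and R contribute +1 each, D and E contribute −1 each, and every other side chain (His included, as stated) is uncharged.
Positive (K, R): none → +0.
Negative (D, E): none → −0.
Net charge = (+0) + (−0) = 0.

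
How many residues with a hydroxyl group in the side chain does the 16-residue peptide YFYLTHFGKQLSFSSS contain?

7

The –OH-bearing residues are Ser, Thr (aliphatic alcohols), and Tyr (phenol).
Matching residues: Y1, Y3, T5, S12, S14, S15, S16.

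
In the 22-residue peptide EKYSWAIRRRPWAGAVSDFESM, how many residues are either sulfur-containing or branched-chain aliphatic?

Sulfur-containing: C, M. Branched-chain aliphatic: I, L, V.
Sulfur-containing residues here: M22 (1).
Branched-chain aliphatic residues here: I7, V16 (2).
The two groups share no amino acid, so total = 1 + 2 = 3.

3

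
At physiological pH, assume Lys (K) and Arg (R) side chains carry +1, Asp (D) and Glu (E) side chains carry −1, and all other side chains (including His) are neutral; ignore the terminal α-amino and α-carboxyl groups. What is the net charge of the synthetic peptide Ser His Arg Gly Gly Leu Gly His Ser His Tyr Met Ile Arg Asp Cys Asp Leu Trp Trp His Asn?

Positive (K, R): Arg3, Arg14 → +2.
Negative (D, E): Asp15, Asp17 → −2.
Net charge = (+2) + (−2) = 0.

0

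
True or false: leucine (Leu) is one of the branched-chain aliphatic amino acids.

V, L, and I make up the branched-chain aliphatic group.
Leucine is in this group.

True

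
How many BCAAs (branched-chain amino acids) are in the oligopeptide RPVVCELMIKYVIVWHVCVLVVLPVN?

14

Valine (V), leucine (L), and isoleucine (I) are the branched-chain amino acids.
Matching residues: V3, V4, L7, I9, V12, I13, V14, V17, V19, L20, V21, V22, L23, V25.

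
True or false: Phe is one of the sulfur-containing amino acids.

False

The sulfur-bearing residues are cysteine (–SH) and methionine (–S–CH₃).
Phenylalanine is not in this group.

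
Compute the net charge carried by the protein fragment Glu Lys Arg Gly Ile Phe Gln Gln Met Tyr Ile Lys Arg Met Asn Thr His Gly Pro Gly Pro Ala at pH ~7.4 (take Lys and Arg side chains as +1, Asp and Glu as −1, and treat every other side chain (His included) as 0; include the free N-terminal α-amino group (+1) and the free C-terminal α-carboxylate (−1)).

+3

Positive (K, R): Lys2, Arg3, Lys12, Arg13 → +4.
Negative (D, E): Glu1 → −1.
The N-terminus (+1) and C-terminus (−1) cancel.
Net charge = (+4) + (−1) = +3.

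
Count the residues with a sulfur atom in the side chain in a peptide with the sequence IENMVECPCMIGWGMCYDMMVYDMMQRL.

10

Only Cys (C) and Met (M) have a sulfur atom in the side chain.
Matching residues: M4, C7, C9, M10, M15, C16, M19, M20, M24, M25.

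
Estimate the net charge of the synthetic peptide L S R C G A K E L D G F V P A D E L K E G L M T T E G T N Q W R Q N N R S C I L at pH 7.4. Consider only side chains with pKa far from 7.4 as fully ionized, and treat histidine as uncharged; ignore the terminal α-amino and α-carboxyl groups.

-1

At pH ~7.4 the Lys and Arg side chains are protonated (+1), the Asp and Glu side chains are deprotonated (−1), and with His taken as neutral all other side chains carry no charge.
Positive (K, R): R3, K7, K19, R32, R36 → +5.
Negative (D, E): E8, D10, D16, E17, E20, E26 → −6.
Net charge = (+5) + (−6) = −1.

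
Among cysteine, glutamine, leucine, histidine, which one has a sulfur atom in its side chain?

Cysteine (C, thiol) and methionine (M, thioether) are the two sulfur-containing amino acids.
Of the listed options, only cysteine belongs to this group.

cysteine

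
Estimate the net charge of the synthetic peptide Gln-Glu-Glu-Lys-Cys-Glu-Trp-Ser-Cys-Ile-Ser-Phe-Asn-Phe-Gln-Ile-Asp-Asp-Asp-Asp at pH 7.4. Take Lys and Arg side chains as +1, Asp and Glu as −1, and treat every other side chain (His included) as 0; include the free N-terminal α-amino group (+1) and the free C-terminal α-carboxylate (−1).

Positive (K, R): Lys4 → +1.
Negative (D, E): Glu2, Glu3, Glu6, Asp17, Asp18, Asp19, Asp20 → −7.
The N-terminus (+1) and C-terminus (−1) cancel.
Net charge = (+1) + (−7) = −6.

-6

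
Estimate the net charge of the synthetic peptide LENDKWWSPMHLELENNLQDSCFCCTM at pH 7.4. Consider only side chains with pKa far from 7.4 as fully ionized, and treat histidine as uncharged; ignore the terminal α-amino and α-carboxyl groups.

-4

At pH ~7.4 the Lys and Arg side chains are protonated (+1), the Asp and Glu side chains are deprotonated (−1), and with His taken as neutral all other side chains carry no charge.
Positive (K, R): K5 → +1.
Negative (D, E): E2, D4, E13, E15, D20 → −5.
Net charge = (+1) + (−5) = −4.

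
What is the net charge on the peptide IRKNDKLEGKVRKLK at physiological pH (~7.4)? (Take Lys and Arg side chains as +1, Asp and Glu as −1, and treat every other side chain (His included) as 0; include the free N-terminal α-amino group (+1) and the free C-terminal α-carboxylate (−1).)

+5

Positive (K, R): R2, K3, K6, K10, R12, K13, K15 → +7.
Negative (D, E): D5, E8 → −2.
The N-terminus (+1) and C-terminus (−1) cancel.
Net charge = (+7) + (−2) = +5.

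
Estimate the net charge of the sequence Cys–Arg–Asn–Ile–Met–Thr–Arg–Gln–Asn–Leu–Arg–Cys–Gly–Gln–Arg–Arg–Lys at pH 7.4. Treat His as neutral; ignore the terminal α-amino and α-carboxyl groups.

At pH ~7.4 the Lys and Arg side chains are protonated (+1), the Asp and Glu side chains are deprotonated (−1), and with His taken as neutral all other side chains carry no charge.
Positive (K, R): Arg2, Arg7, Arg11, Arg15, Arg16, Lys17 → +6.
Negative (D, E): none → −0.
Net charge = (+6) + (−0) = +6.

+6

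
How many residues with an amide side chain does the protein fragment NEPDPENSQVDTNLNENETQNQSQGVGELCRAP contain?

10

Only N (asparagine) and Q (glutamine) carry a side-chain carboxamide.
Matching residues: N1, N7, Q9, N13, N15, N17, Q20, N21, Q22, Q24.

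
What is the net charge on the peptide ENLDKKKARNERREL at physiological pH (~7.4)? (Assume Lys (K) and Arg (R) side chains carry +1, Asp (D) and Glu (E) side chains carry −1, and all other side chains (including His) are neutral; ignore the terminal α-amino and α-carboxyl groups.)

Positive (K, R): K5, K6, K7, R9, R12, R13 → +6.
Negative (D, E): E1, D4, E11, E14 → −4.
Net charge = (+6) + (−4) = +2.

+2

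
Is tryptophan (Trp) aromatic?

Yes

Phenylalanine (F), tryptophan (W), and tyrosine (Y) have aromatic ring side chains.
Tryptophan is in this group.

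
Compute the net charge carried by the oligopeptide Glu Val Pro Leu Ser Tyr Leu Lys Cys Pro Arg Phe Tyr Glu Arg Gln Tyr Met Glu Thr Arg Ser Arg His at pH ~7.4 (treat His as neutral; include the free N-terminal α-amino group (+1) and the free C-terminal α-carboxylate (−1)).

+2

At pH ~7.4 the Lys and Arg side chains are protonated (+1), the Asp and Glu side chains are deprotonated (−1), and with His taken as neutral all other side chains carry no charge.
Positive (K, R): Lys8, Arg11, Arg15, Arg21, Arg23 → +5.
Negative (D, E): Glu1, Glu14, Glu19 → −3.
The N-terminus (+1) and C-terminus (−1) cancel.
Net charge = (+5) + (−3) = +2.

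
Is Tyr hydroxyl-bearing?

S, T, and Y are the three residues with a side-chain hydroxyl.
Tyrosine is in this group.

Yes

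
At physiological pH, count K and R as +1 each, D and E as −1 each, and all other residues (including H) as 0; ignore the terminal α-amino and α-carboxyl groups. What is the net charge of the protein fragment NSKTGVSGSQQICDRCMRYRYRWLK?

Positive (K, R): K3, R15, R18, R20, R22, K25 → +6.
Negative (D, E): D14 → −1.
Net charge = (+6) + (−1) = +5.

+5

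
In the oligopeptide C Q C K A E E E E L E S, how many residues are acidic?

5

Aspartate (D) and glutamate (E) have carboxylic-acid side chains and are the acidic amino acids.
Matching residues: E6, E7, E8, E9, E11.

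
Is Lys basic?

K, R, and H are the three residues with basic side chains (ε-amine, guanidinium, and imidazole respectively).
Lysine is in this group.

Yes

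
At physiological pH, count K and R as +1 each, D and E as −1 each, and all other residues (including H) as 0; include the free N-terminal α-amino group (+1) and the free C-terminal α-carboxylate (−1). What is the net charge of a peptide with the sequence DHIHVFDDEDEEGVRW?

-6

Positive (K, R): R15 → +1.
Negative (D, E): D1, D7, D8, E9, D10, E11, E12 → −7.
The N-terminus (+1) and C-terminus (−1) cancel.
Net charge = (+1) + (−7) = −6.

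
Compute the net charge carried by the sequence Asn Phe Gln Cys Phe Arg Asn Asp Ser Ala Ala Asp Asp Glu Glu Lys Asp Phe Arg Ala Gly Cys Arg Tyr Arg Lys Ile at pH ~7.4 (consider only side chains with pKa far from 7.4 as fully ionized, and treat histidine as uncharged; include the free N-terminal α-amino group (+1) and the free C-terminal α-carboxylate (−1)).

0

At pH ~7.4 the Lys and Arg side chains are protonated (+1), the Asp and Glu side chains are deprotonated (−1), and with His taken as neutral all other side chains carry no charge.
Positive (K, R): Arg6, Lys16, Arg19, Arg23, Arg25, Lys26 → +6.
Negative (D, E): Asp8, Asp12, Asp13, Glu14, Glu15, Asp17 → −6.
The N-terminus (+1) and C-terminus (−1) cancel.
Net charge = (+6) + (−6) = 0.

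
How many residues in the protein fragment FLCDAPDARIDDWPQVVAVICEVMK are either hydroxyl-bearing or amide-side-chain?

Hydroxyl-bearing: S, T, Y. Amide-side-chain: N, Q.
Hydroxyl-bearing residues here: none (0).
Amide-side-chain residues here: Q15 (1).
The two groups share no amino acid, so total = 0 + 1 = 1.

1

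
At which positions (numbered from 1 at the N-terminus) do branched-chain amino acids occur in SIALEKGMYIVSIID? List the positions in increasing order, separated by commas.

2, 4, 10, 11, 13, 14

Valine (V), leucine (L), and isoleucine (I) are the branched-chain amino acids.
Matching residues: I2, L4, I10, V11, I13, I14.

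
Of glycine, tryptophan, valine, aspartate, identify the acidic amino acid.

aspartate

Aspartate (D) and glutamate (E) have carboxylic-acid side chains and are the acidic amino acids.
Of the listed options, only aspartate belongs to this group.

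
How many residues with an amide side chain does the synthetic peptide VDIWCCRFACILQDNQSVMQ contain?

4

The amide-side-chain residues are Asn (N) and Gln (Q).
Matching residues: Q13, N15, Q16, Q20.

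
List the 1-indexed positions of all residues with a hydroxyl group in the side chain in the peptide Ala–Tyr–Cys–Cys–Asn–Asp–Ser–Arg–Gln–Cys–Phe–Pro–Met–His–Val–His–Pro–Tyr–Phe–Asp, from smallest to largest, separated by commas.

Serine (S), threonine (T), and tyrosine (Y) each carry a hydroxyl group on the side chain.
Matching residues: Tyr2, Ser7, Tyr18.

2, 7, 18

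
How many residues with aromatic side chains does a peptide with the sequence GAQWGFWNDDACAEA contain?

3

F, W, and Y each carry an aromatic ring on the side chain.
Matching residues: W4, F6, W7.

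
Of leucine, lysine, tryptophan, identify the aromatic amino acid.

F, W, and Y each carry an aromatic ring on the side chain.
Of the listed options, only tryptophan belongs to this group.

tryptophan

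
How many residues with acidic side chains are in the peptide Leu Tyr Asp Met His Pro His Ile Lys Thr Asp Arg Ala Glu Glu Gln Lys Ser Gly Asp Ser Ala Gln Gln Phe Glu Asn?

6

Only D (aspartate) and E (glutamate) carry a side-chain carboxylic acid.
Matching residues: Asp3, Asp11, Glu14, Glu15, Asp20, Glu26.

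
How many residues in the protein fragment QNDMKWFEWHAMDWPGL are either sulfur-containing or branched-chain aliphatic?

3

Sulfur-containing: C, M. Branched-chain aliphatic: I, L, V.
Sulfur-containing residues here: M4, M12 (2).
Branched-chain aliphatic residues here: L17 (1).
The two groups share no amino acid, so total = 2 + 1 = 3.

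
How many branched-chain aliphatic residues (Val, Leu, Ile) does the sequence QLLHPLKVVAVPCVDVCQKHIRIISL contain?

12

Matching residues: L2, L3, L6, V8, V9, V11, V14, V16, I21, I23, I24, L26.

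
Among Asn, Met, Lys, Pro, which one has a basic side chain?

K, R, and H are the three residues with basic side chains (ε-amine, guanidinium, and imidazole respectively).
Of the listed options, only Lys belongs to this group.

Lys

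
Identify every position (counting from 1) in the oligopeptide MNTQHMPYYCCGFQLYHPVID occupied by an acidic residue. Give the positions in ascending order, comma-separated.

21

Aspartate (D) and glutamate (E) have carboxylic-acid side chains and are the acidic amino acids.
Matching residues: D21.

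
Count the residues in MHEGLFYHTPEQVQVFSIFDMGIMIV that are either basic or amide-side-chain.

4

Basic: H, K, R. Amide-side-chain: N, Q.
Basic residues here: H2, H8 (2).
Amide-side-chain residues here: Q12, Q14 (2).
The two groups share no amino acid, so total = 2 + 2 = 4.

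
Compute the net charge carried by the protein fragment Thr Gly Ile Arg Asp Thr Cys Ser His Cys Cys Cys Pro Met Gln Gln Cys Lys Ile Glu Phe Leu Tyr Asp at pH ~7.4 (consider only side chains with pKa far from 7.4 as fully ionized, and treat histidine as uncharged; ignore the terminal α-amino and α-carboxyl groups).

Near pH 7.4, K and R contribute +1 each, D and E contribute −1 each, and every other side chain (His included, as stated) is uncharged.
Positive (K, R): Arg4, Lys18 → +2.
Negative (D, E): Asp5, Glu20, Asp24 → −3.
Net charge = (+2) + (−3) = −1.

-1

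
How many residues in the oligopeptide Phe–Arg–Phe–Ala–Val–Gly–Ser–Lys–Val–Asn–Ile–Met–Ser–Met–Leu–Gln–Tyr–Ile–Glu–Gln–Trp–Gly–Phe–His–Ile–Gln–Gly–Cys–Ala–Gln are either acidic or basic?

Acidic: D, E. Basic: H, K, R.
Acidic residues here: Glu19 (1).
Basic residues here: Arg2, Lys8, His24 (3).
The two groups share no amino acid, so total = 1 + 3 = 4.

4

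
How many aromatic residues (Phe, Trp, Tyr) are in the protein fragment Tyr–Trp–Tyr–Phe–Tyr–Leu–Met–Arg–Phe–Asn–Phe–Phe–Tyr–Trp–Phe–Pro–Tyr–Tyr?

Matching residues: Tyr1, Trp2, Tyr3, Phe4, Tyr5, Phe9, Phe11, Phe12, Tyr13, Trp14, Phe15, Tyr17, Tyr18.

13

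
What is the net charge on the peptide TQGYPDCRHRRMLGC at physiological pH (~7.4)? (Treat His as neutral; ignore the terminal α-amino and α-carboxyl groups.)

The side chains ionized at physiological pH are Lys/Arg (+1) and Asp/Glu (−1); with His treated as neutral, nothing else contributes.
Positive (K, R): R8, R10, R11 → +3.
Negative (D, E): D6 → −1.
Net charge = (+3) + (−1) = +2.

+2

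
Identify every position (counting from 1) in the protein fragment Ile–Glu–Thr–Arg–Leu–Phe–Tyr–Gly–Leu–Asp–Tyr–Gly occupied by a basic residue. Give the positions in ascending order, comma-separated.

4

The basic amino acids are Lys (K), Arg (R), and His (H).
Matching residues: Arg4.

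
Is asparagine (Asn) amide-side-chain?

Yes

Only N (asparagine) and Q (glutamine) carry a side-chain carboxamide.
Asparagine is in this group.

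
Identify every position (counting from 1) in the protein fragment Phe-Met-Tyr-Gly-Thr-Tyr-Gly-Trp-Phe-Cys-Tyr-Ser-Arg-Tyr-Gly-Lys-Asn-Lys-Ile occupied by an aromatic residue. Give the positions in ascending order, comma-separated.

The aromatic amino acids are Phe (F, benzyl), Trp (W, indole), and Tyr (Y, phenol).
Matching residues: Phe1, Tyr3, Tyr6, Trp8, Phe9, Tyr11, Tyr14.

1, 3, 6, 8, 9, 11, 14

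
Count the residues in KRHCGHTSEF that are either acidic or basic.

Acidic: D, E. Basic: H, K, R.
Acidic residues here: E9 (1).
Basic residues here: K1, R2, H3, H6 (4).
The two groups share no amino acid, so total = 1 + 4 = 5.

5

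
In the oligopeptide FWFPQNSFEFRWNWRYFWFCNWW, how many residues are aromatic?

13

Phenylalanine (F), tryptophan (W), and tyrosine (Y) have aromatic ring side chains.
Matching residues: F1, W2, F3, F8, F10, W12, W14, Y16, F17, W18, F19, W22, W23.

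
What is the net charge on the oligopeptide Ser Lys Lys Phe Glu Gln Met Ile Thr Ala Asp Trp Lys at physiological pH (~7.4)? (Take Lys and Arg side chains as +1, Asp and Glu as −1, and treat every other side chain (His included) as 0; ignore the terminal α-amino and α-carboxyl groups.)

Positive (K, R): Lys2, Lys3, Lys13 → +3.
Negative (D, E): Glu5, Asp11 → −2.
Net charge = (+3) + (−2) = +1.

+1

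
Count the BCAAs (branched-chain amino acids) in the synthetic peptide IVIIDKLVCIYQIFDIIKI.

11

V, L, and I make up the branched-chain aliphatic group.
Matching residues: I1, V2, I3, I4, L7, V8, I10, I13, I16, I17, I19.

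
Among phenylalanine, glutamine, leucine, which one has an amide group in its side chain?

Asparagine (N) and glutamine (Q) have uncharged amide side chains.
Of the listed options, only glutamine belongs to this group.

glutamine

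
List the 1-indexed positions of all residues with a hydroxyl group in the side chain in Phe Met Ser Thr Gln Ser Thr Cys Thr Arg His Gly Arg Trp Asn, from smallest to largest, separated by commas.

The –OH-bearing residues are Ser, Thr (aliphatic alcohols), and Tyr (phenol).
Matching residues: Ser3, Thr4, Ser6, Thr7, Thr9.

3, 4, 6, 7, 9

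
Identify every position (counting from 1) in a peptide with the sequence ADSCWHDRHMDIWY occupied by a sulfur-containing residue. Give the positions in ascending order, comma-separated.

4, 10

Matching residues: C4, M10.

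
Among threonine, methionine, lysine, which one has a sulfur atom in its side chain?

Only Cys (C) and Met (M) have a sulfur atom in the side chain.
Of the listed options, only methionine belongs to this group.

methionine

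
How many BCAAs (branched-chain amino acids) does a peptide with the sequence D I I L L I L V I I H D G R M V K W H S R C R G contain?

V, L, and I make up the branched-chain aliphatic group.
Matching residues: I2, I3, L4, L5, I6, L7, V8, I9, I10, V16.

10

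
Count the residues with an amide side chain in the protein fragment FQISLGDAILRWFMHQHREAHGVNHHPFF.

3

The amide-side-chain residues are Asn (N) and Gln (Q).
Matching residues: Q2, Q16, N24.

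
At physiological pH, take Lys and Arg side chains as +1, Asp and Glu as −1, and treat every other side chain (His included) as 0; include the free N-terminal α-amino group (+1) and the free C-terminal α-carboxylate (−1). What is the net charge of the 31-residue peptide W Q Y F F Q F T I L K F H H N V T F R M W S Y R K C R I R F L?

Positive (K, R): K11, R19, R24, K25, R27, R29 → +6.
Negative (D, E): none → −0.
The N-terminus (+1) and C-terminus (−1) cancel.
Net charge = (+6) + (−0) = +6.

+6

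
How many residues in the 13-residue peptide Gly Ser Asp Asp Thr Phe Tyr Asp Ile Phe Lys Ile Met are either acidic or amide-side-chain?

3

Acidic: D, E. Amide-side-chain: N, Q.
Acidic residues here: Asp3, Asp4, Asp8 (3).
Amide-side-chain residues here: none (0).
The two groups share no amino acid, so total = 3 + 0 = 3.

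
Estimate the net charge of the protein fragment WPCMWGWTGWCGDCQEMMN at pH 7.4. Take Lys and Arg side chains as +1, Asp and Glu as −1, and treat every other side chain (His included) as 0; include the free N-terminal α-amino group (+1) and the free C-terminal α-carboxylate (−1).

-2

Positive (K, R): none → +0.
Negative (D, E): D13, E16 → −2.
The N-terminus (+1) and C-terminus (−1) cancel.
Net charge = (+0) + (−2) = −2.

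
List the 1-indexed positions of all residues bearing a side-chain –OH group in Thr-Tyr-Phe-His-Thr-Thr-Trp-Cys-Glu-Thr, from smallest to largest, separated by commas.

Serine (S), threonine (T), and tyrosine (Y) each carry a hydroxyl group on the side chain.
Matching residues: Thr1, Tyr2, Thr5, Thr6, Thr10.

1, 2, 5, 6, 10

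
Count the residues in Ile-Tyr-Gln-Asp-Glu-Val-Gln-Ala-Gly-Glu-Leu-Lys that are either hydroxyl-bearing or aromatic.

Hydroxyl-bearing: S, T, Y. Aromatic: F, W, Y.
Hydroxyl-bearing residues here: Tyr2 (1).
Aromatic residues here: Tyr2 (1).
Y is in both groups, so the 1 Y residue must not be double-counted.
Total = 1 + 1 − 1 = 1.

1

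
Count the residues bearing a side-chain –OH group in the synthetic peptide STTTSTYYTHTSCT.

The –OH-bearing residues are Ser, Thr (aliphatic alcohols), and Tyr (phenol).
Matching residues: S1, T2, T3, T4, S5, T6, Y7, Y8, T9, T11, S12, T14.

12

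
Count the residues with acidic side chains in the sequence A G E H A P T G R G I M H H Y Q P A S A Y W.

Aspartate (D) and glutamate (E) have carboxylic-acid side chains and are the acidic amino acids.
Matching residues: E3.

1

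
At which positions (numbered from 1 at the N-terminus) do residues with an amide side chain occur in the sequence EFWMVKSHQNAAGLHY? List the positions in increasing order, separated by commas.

The amide-side-chain residues are Asn (N) and Gln (Q).
Matching residues: Q9, N10.

9, 10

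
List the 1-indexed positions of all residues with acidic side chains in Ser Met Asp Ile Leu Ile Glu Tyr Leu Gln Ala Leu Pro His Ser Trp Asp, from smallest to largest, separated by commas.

3, 7, 17

Only D (aspartate) and E (glutamate) carry a side-chain carboxylic acid.
Matching residues: Asp3, Glu7, Asp17.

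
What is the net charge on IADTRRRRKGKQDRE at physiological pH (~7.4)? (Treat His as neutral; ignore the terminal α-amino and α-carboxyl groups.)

At pH ~7.4 the Lys and Arg side chains are protonated (+1), the Asp and Glu side chains are deprotonated (−1), and with His taken as neutral all other side chains carry no charge.
Positive (K, R): R5, R6, R7, R8, K9, K11, R14 → +7.
Negative (D, E): D3, D13, E15 → −3.
Net charge = (+7) + (−3) = +4.

+4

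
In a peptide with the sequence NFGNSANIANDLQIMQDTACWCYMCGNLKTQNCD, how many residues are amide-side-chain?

9

Only N (asparagine) and Q (glutamine) carry a side-chain carboxamide.
Matching residues: N1, N4, N7, N10, Q13, Q16, N27, Q31, N32.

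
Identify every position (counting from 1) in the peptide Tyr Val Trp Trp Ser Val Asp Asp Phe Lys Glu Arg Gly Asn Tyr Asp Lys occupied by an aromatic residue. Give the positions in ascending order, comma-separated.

1, 3, 4, 9, 15

F, W, and Y each carry an aromatic ring on the side chain.
Matching residues: Tyr1, Trp3, Trp4, Phe9, Tyr15.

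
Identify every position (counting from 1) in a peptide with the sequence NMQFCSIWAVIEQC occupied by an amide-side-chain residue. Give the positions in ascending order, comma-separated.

The amide-side-chain residues are Asn (N) and Gln (Q).
Matching residues: N1, Q3, Q13.

1, 3, 13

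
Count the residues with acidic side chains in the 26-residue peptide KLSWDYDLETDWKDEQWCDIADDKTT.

9

Aspartate (D) and glutamate (E) have carboxylic-acid side chains and are the acidic amino acids.
Matching residues: D5, D7, E9, D11, D14, E15, D19, D22, D23.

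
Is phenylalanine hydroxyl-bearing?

No

The –OH-bearing residues are Ser, Thr (aliphatic alcohols), and Tyr (phenol).
Phenylalanine is not in this group.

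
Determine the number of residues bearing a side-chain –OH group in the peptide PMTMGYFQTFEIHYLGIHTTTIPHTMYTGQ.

Serine (S), threonine (T), and tyrosine (Y) each carry a hydroxyl group on the side chain.
Matching residues: T3, Y6, T9, Y14, T19, T20, T21, T25, Y27, T28.

10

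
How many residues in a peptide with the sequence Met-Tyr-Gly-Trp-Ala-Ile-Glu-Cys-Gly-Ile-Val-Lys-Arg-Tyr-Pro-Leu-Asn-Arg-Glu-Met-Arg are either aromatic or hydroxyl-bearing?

3

Aromatic: F, W, Y. Hydroxyl-bearing: S, T, Y.
Aromatic residues here: Tyr2, Trp4, Tyr14 (3).
Hydroxyl-bearing residues here: Tyr2, Tyr14 (2).
Y is in both groups, so the 2 Y residues must not be double-counted.
Total = 3 + 2 − 2 = 3.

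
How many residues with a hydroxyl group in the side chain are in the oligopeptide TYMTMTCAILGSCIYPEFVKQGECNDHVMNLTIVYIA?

The –OH-bearing residues are Ser, Thr (aliphatic alcohols), and Tyr (phenol).
Matching residues: T1, Y2, T4, T6, S12, Y15, T32, Y35.

8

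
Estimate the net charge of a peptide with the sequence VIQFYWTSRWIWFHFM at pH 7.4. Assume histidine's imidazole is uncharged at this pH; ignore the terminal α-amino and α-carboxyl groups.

+1

Near pH 7.4, K and R contribute +1 each, D and E contribute −1 each, and every other side chain (His included, as stated) is uncharged.
Positive (K, R): R9 → +1.
Negative (D, E): none → −0.
Net charge = (+1) + (−0) = +1.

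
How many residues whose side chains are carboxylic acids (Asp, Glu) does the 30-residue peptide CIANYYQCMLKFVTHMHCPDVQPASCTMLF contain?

Matching residues: D20.

1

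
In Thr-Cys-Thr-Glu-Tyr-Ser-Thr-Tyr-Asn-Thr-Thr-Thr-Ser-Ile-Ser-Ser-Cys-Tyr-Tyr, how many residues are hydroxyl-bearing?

S, T, and Y are the three residues with a side-chain hydroxyl.
Matching residues: Thr1, Thr3, Tyr5, Ser6, Thr7, Tyr8, Thr10, Thr11, Thr12, Ser13, Ser15, Ser16, Tyr18, Tyr19.

14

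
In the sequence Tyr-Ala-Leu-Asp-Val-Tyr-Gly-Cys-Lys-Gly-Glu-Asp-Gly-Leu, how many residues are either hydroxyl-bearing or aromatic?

Hydroxyl-bearing: S, T, Y. Aromatic: F, W, Y.
Hydroxyl-bearing residues here: Tyr1, Tyr6 (2).
Aromatic residues here: Tyr1, Tyr6 (2).
Y is in both groups, so the 2 Y residues must not be double-counted.
Total = 2 + 2 − 2 = 2.

2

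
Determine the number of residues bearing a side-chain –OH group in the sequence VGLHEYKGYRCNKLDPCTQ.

3

S, T, and Y are the three residues with a side-chain hydroxyl.
Matching residues: Y6, Y9, T18.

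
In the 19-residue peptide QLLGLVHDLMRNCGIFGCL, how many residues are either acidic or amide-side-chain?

Acidic: D, E. Amide-side-chain: N, Q.
Acidic residues here: D8 (1).
Amide-side-chain residues here: Q1, N12 (2).
The two groups share no amino acid, so total = 1 + 2 = 3.

3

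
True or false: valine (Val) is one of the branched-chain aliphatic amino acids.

True

V, L, and I make up the branched-chain aliphatic group.
Valine is in this group.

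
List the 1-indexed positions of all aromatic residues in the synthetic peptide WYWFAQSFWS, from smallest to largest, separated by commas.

1, 2, 3, 4, 8, 9

F, W, and Y each carry an aromatic ring on the side chain.
Matching residues: W1, Y2, W3, F4, F8, W9.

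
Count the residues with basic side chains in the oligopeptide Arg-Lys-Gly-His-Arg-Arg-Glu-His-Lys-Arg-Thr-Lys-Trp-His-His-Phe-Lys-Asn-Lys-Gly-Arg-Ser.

14

K, R, and H are the three residues with basic side chains (ε-amine, guanidinium, and imidazole respectively).
Matching residues: Arg1, Lys2, His4, Arg5, Arg6, His8, Lys9, Arg10, Lys12, His14, His15, Lys17, Lys19, Arg21.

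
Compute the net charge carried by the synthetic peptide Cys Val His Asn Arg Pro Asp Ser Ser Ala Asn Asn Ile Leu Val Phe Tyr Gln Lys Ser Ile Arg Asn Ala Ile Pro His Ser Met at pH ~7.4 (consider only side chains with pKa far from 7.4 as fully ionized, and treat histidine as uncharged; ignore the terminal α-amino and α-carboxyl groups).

At pH ~7.4 the Lys and Arg side chains are protonated (+1), the Asp and Glu side chains are deprotonated (−1), and with His taken as neutral all other side chains carry no charge.
Positive (K, R): Arg5, Lys19, Arg22 → +3.
Negative (D, E): Asp7 → −1.
Net charge = (+3) + (−1) = +2.

+2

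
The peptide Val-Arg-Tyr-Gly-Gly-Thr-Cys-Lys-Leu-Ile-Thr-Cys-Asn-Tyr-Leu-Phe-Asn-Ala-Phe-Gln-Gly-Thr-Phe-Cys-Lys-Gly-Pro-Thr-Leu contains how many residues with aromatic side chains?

F, W, and Y each carry an aromatic ring on the side chain.
Matching residues: Tyr3, Tyr14, Phe16, Phe19, Phe23.

5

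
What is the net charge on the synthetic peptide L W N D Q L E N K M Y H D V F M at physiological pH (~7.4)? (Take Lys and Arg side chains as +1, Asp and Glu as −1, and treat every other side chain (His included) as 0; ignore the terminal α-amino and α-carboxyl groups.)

Positive (K, R): K9 → +1.
Negative (D, E): D4, E7, D13 → −3.
Net charge = (+1) + (−3) = −2.

-2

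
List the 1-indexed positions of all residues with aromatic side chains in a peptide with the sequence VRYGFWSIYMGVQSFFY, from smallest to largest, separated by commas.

3, 5, 6, 9, 15, 16, 17

F, W, and Y each carry an aromatic ring on the side chain.
Matching residues: Y3, F5, W6, Y9, F15, F16, Y17.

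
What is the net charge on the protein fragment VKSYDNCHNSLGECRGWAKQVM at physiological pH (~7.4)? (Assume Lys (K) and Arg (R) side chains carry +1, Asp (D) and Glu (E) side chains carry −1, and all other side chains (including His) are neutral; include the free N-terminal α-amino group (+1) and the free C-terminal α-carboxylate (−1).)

Positive (K, R): K2, R15, K19 → +3.
Negative (D, E): D5, E13 → −2.
The N-terminus (+1) and C-terminus (−1) cancel.
Net charge = (+3) + (−2) = +1.

+1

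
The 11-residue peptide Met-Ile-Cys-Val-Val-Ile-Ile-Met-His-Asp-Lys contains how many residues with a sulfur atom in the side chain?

The sulfur-bearing residues are cysteine (–SH) and methionine (–S–CH₃).
Matching residues: Met1, Cys3, Met8.

3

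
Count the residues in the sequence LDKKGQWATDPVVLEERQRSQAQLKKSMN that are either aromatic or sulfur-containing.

Aromatic: F, W, Y. Sulfur-containing: C, M.
Aromatic residues here: W7 (1).
Sulfur-containing residues here: M28 (1).
The two groups share no amino acid, so total = 1 + 1 = 2.

2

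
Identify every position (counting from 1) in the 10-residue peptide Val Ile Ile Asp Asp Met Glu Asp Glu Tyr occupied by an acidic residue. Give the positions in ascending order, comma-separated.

Only D (aspartate) and E (glutamate) carry a side-chain carboxylic acid.
Matching residues: Asp4, Asp5, Glu7, Asp8, Glu9.

4, 5, 7, 8, 9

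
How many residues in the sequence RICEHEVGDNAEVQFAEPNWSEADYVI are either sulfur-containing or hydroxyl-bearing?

Sulfur-containing: C, M. Hydroxyl-bearing: S, T, Y.
Sulfur-containing residues here: C3 (1).
Hydroxyl-bearing residues here: S21, Y25 (2).
The two groups share no amino acid, so total = 1 + 2 = 3.

3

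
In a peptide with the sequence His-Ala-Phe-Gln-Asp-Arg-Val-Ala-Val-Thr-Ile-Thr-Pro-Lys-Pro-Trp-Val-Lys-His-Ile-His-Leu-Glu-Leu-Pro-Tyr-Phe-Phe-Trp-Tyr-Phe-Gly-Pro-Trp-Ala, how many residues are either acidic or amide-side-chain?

Acidic: D, E. Amide-side-chain: N, Q.
Acidic residues here: Asp5, Glu23 (2).
Amide-side-chain residues here: Gln4 (1).
The two groups share no amino acid, so total = 2 + 1 = 3.

3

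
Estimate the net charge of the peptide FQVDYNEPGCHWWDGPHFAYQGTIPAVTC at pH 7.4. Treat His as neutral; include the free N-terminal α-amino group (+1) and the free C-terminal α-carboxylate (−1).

Near pH 7.4, K and R contribute +1 each, D and E contribute −1 each, and every other side chain (His included, as stated) is uncharged.
Positive (K, R): none → +0.
Negative (D, E): D4, E7, D14 → −3.
The N-terminus (+1) and C-terminus (−1) cancel.
Net charge = (+0) + (−3) = −3.

-3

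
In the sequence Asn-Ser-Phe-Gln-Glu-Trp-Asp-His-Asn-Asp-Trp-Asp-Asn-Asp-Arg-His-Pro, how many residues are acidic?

5

Aspartate (D) and glutamate (E) have carboxylic-acid side chains and are the acidic amino acids.
Matching residues: Glu5, Asp7, Asp10, Asp12, Asp14.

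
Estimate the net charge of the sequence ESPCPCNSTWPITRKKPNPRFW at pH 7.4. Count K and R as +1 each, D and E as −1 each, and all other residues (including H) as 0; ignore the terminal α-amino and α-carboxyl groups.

+3

Positive (K, R): R14, K15, K16, R20 → +4.
Negative (D, E): E1 → −1.
Net charge = (+4) + (−1) = +3.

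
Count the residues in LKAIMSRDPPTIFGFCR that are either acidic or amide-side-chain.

Acidic: D, E. Amide-side-chain: N, Q.
Acidic residues here: D8 (1).
Amide-side-chain residues here: none (0).
The two groups share no amino acid, so total = 1 + 0 = 1.

1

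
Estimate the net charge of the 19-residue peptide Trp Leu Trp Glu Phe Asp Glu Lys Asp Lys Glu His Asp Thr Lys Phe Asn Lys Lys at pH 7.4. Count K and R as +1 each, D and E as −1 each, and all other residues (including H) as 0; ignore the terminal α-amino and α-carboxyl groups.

-1

Positive (K, R): Lys8, Lys10, Lys15, Lys18, Lys19 → +5.
Negative (D, E): Glu4, Asp6, Glu7, Asp9, Glu11, Asp13 → −6.
Net charge = (+5) + (−6) = −1.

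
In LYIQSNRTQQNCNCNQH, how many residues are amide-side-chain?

8

Asparagine (N) and glutamine (Q) have uncharged amide side chains.
Matching residues: Q4, N6, Q9, Q10, N11, N13, N15, Q16.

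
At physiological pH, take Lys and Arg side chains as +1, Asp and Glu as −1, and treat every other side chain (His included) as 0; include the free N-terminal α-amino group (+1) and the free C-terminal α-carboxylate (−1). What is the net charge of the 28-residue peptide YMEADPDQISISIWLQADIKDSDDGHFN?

Positive (K, R): K20 → +1.
Negative (D, E): E3, D5, D7, D18, D21, D23, D24 → −7.
The N-terminus (+1) and C-terminus (−1) cancel.
Net charge = (+1) + (−7) = −6.

-6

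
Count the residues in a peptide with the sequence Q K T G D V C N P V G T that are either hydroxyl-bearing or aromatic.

Hydroxyl-bearing: S, T, Y. Aromatic: F, W, Y.
Hydroxyl-bearing residues here: T3, T12 (2).
Aromatic residues here: none (0).
(Y belongs to both groups, but none appear in this sequence.) Total = 2 + 0 = 2.

2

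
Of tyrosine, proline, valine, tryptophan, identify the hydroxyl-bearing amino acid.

The –OH-bearing residues are Ser, Thr (aliphatic alcohols), and Tyr (phenol).
Of the listed options, only tyrosine belongs to this group.

tyrosine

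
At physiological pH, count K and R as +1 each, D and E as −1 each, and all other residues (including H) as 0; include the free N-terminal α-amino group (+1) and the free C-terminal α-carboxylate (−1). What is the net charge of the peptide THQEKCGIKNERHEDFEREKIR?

0

Positive (K, R): K5, K9, R12, R18, K20, R22 → +6.
Negative (D, E): E4, E11, E14, D15, E17, E19 → −6.
The N-terminus (+1) and C-terminus (−1) cancel.
Net charge = (+6) + (−6) = 0.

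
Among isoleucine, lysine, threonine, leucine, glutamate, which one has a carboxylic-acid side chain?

glutamate

Only D (aspartate) and E (glutamate) carry a side-chain carboxylic acid.
Of the listed options, only glutamate belongs to this group.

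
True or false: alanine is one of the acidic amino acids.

False

Only D (aspartate) and E (glutamate) carry a side-chain carboxylic acid.
Alanine is not in this group.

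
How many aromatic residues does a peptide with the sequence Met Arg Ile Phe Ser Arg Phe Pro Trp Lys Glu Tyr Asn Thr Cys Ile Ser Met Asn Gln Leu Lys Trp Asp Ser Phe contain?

Phenylalanine (F), tryptophan (W), and tyrosine (Y) have aromatic ring side chains.
Matching residues: Phe4, Phe7, Trp9, Tyr12, Trp23, Phe26.

6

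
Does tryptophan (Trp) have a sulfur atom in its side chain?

The sulfur-bearing residues are cysteine (–SH) and methionine (–S–CH₃).
Tryptophan is not in this group.

No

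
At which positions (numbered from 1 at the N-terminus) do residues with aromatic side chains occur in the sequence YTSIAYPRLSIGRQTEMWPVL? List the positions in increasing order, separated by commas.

1, 6, 18

F, W, and Y each carry an aromatic ring on the side chain.
Matching residues: Y1, Y6, W18.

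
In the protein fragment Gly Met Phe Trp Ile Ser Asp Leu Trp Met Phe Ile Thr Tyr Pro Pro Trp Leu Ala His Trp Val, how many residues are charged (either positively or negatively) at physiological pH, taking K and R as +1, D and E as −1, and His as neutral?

1

Charged side chains at pH ~7.4: K, R (positive); D, E (negative).
Matching residues: Asp7.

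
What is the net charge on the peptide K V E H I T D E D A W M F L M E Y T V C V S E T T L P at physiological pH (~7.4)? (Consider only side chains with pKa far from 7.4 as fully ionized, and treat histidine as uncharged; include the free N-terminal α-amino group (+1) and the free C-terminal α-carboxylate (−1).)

-5

Near pH 7.4, K and R contribute +1 each, D and E contribute −1 each, and every other side chain (His included, as stated) is uncharged.
Positive (K, R): K1 → +1.
Negative (D, E): E3, D7, E8, D9, E16, E23 → −6.
The N-terminus (+1) and C-terminus (−1) cancel.
Net charge = (+1) + (−6) = −5.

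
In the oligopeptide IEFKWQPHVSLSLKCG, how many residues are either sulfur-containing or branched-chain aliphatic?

5

Sulfur-containing: C, M. Branched-chain aliphatic: I, L, V.
Sulfur-containing residues here: C15 (1).
Branched-chain aliphatic residues here: I1, V9, L11, L13 (4).
The two groups share no amino acid, so total = 1 + 4 = 5.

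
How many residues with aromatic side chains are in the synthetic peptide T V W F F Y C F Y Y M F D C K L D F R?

9

Phenylalanine (F), tryptophan (W), and tyrosine (Y) have aromatic ring side chains.
Matching residues: W3, F4, F5, Y6, F8, Y9, Y10, F12, F18.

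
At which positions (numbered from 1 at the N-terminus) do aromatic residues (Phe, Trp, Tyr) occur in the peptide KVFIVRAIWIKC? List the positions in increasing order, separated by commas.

Matching residues: F3, W9.

3, 9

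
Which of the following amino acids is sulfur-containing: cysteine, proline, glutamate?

Only Cys (C) and Met (M) have a sulfur atom in the side chain.
Of the listed options, only cysteine belongs to this group.

cysteine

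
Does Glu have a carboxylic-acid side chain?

Aspartate (D) and glutamate (E) have carboxylic-acid side chains and are the acidic amino acids.
Glutamate is in this group.

Yes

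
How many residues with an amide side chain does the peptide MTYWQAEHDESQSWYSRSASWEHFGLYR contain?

2

Asparagine (N) and glutamine (Q) have uncharged amide side chains.
Matching residues: Q5, Q12.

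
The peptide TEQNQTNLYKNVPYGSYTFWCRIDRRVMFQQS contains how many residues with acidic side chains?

2

Only D (aspartate) and E (glutamate) carry a side-chain carboxylic acid.
Matching residues: E2, D24.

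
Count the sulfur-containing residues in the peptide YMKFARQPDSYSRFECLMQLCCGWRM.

6

The sulfur-bearing residues are cysteine (–SH) and methionine (–S–CH₃).
Matching residues: M2, C16, M18, C21, C22, M26.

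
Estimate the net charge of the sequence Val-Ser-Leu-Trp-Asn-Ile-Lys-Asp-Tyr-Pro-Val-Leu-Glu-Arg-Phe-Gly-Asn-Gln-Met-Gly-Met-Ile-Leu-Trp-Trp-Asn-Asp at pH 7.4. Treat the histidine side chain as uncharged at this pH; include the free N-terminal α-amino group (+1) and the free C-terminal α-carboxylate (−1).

At pH ~7.4 the Lys and Arg side chains are protonated (+1), the Asp and Glu side chains are deprotonated (−1), and with His taken as neutral all other side chains carry no charge.
Positive (K, R): Lys7, Arg14 → +2.
Negative (D, E): Asp8, Glu13, Asp27 → −3.
The N-terminus (+1) and C-terminus (−1) cancel.
Net charge = (+2) + (−3) = −1.

-1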